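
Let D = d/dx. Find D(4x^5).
20 x^{4}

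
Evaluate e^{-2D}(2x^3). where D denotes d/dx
2 x^{3} - 12 x^{2} + 24 x - 16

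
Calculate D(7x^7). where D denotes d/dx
49 x^{6}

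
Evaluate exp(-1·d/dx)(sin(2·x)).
\sin{\left(2 x - 2 \right)}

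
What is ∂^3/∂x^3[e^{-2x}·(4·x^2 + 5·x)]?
4 \left(- 8 x^{2} + 14 x + 3\right) e^{- 2 x}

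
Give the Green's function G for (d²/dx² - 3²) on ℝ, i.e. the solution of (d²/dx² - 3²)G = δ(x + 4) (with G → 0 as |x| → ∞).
-\frac{e^{-3|x + 4|}}{6}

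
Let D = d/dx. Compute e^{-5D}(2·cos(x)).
2 \cos{\left(x - 5 \right)}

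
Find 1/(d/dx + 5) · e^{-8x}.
- \frac{e^{- 8 x}}{3}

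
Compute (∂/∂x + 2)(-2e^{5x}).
- 14 e^{5 x}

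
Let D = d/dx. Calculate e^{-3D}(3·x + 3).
3 x - 6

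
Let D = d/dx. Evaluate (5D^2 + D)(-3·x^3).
9 x \left(- x - 10\right)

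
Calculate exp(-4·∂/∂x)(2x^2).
2 x^{2} - 16 x + 32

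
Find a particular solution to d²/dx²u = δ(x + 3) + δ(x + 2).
\frac{|x + 3|}{2} + \frac{|x + 2|}{2}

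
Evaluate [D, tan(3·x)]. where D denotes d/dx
\frac{3}{\cos^{2}{\left(3 x \right)}}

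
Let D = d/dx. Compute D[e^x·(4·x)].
4 \left(x + 1\right) e^{x}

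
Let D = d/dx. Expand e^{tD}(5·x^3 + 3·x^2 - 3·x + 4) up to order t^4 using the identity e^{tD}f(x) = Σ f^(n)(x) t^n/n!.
5 t^{3} + t^{2} \left(15 x + 3\right) + 3 t \left(5 x^{2} + 2 x - 1\right) + 5 x^{3} + 3 x^{2} - 3 x + 4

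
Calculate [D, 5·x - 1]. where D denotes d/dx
5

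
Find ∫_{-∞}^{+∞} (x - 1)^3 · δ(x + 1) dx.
-8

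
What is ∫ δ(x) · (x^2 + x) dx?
0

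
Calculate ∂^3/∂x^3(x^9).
504 x^{6}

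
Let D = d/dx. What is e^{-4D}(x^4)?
x^{4} - 16 x^{3} + 96 x^{2} - 256 x + 256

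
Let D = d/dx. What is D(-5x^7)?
- 35 x^{6}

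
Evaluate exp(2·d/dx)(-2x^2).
- 2 x^{2} - 8 x - 8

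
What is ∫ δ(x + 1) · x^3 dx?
-1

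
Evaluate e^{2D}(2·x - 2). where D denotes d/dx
2 x + 2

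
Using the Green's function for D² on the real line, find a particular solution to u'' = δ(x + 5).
\frac{|x + 5|}{2}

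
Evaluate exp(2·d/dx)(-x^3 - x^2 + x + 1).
- x^{3} - 7 x^{2} - 15 x - 9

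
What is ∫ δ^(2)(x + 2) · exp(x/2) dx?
\frac{1}{4 e}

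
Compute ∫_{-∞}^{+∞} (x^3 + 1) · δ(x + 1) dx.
0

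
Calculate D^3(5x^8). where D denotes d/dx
1680 x^{5}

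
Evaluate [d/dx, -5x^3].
- 15 x^{2}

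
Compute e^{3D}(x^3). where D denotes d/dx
x^{3} + 9 x^{2} + 27 x + 27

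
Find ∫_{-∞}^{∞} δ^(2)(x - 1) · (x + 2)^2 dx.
2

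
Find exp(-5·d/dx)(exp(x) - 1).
e^{x - 5} - 1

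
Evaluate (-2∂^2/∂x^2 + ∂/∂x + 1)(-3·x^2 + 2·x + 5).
- 3 x^{2} - 4 x + 19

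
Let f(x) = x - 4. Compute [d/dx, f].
1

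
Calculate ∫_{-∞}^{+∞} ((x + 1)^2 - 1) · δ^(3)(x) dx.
0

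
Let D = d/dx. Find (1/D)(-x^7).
- \frac{x^{8}}{8}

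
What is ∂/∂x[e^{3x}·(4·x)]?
\left(12 x + 4\right) e^{3 x}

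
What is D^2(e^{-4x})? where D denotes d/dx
16 e^{- 4 x}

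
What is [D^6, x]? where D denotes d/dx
6D^{5}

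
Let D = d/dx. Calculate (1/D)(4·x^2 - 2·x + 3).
\frac{4 x^{3}}{3} - x^{2} + 3 x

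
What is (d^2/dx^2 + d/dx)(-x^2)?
- 2 x - 2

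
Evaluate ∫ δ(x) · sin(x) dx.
0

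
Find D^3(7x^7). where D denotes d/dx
1470 x^{4}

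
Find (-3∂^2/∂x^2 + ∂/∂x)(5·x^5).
25 x^{3} \left(x - 12\right)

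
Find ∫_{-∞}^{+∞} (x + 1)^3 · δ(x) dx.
1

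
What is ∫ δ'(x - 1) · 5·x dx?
-5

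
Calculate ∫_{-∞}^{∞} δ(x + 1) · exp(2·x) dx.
e^{-2}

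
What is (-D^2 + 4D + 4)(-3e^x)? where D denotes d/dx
- 21 e^{x}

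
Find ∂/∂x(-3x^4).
- 12 x^{3}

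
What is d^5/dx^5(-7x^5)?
-840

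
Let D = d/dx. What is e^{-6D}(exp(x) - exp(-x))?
- e^{6 - x} + e^{x - 6}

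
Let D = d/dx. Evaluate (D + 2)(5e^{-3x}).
- 5 e^{- 3 x}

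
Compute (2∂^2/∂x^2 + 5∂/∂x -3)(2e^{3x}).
60 e^{3 x}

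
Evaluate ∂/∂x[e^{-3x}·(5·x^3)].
15 x^{2} \left(1 - x\right) e^{- 3 x}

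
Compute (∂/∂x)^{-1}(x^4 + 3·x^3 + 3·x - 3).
\frac{x^{5}}{5} + \frac{3 x^{4}}{4} + \frac{3 x^{2}}{2} - 3 x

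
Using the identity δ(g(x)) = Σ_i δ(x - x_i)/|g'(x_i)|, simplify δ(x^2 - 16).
\frac{\delta(x + 4) + \delta(x - 4)}{8}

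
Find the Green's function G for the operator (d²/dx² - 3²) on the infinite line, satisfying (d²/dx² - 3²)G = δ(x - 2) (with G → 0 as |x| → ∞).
-\frac{e^{-3|x - 2|}}{6}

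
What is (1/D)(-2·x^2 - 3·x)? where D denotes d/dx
- \frac{2 x^{3}}{3} - \frac{3 x^{2}}{2}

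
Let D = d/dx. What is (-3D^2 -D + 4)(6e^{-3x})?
- 120 e^{- 3 x}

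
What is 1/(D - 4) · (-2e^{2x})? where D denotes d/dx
e^{2 x}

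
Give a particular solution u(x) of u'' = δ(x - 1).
\frac{|x - 1|}{2}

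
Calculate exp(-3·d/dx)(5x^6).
5 x^{6} - 90 x^{5} + 675 x^{4} - 2700 x^{3} + 6075 x^{2} - 7290 x + 3645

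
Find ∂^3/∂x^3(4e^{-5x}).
- 500 e^{- 5 x}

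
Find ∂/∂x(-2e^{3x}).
- 6 e^{3 x}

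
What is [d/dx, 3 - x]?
-1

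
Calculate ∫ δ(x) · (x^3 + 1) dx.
1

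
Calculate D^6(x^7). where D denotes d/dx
5040 x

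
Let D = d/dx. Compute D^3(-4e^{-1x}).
4 e^{- x}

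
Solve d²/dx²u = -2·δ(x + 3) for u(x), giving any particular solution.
-|x + 3|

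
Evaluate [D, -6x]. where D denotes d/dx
-6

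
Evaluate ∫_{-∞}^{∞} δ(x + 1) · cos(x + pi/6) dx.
\sin{\left(1 + \frac{\pi}{3} \right)}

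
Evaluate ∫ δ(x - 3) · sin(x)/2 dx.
\frac{\sin{\left(3 \right)}}{2}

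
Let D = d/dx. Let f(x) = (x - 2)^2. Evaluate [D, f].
2 x - 4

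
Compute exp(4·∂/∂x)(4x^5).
4 x^{5} + 80 x^{4} + 640 x^{3} + 2560 x^{2} + 5120 x + 4096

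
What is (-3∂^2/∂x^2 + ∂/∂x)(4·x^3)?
12 x \left(x - 6\right)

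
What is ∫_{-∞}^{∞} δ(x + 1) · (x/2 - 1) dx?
- \frac{3}{2}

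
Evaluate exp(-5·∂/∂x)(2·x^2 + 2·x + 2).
2 x^{2} - 18 x + 42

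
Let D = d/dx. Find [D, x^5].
5 x^{4}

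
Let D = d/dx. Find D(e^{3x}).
3 e^{3 x}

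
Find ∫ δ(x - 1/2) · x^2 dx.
\frac{1}{4}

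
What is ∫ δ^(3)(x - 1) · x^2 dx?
0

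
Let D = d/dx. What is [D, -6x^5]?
- 30 x^{4}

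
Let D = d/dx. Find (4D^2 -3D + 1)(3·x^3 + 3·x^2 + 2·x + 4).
3 x^{3} - 24 x^{2} + 56 x + 22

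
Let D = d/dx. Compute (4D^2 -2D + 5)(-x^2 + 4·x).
- 5 x^{2} + 24 x - 16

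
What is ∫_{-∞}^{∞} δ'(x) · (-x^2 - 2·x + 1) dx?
2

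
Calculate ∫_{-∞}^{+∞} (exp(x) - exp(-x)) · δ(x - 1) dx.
2 \sinh{\left(1 \right)}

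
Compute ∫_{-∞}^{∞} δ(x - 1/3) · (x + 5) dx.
\frac{16}{3}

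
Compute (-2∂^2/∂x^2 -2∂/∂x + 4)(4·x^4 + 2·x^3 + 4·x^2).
16 x^{4} - 24 x^{3} - 92 x^{2} - 40 x - 16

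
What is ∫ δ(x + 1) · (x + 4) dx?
3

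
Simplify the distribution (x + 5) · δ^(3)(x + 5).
-3\delta^{(2)}(x + 5)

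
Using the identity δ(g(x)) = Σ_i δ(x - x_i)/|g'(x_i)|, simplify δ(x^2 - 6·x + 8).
\frac{\delta(x - 4) + \delta(x - 2)}{2}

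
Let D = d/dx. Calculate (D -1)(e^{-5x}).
- 6 e^{- 5 x}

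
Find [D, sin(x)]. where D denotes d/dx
\cos{\left(x \right)}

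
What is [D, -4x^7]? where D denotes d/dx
- 28 x^{6}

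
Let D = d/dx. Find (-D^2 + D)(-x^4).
4 x^{2} \left(3 - x\right)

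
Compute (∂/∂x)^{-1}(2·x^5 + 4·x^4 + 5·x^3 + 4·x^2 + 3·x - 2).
\frac{x^{6}}{3} + \frac{4 x^{5}}{5} + \frac{5 x^{4}}{4} + \frac{4 x^{3}}{3} + \frac{3 x^{2}}{2} - 2 x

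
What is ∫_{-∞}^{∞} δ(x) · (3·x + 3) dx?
3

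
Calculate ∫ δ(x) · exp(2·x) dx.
1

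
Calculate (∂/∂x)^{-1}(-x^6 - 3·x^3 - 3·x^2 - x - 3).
- \frac{x^{7}}{7} - \frac{3 x^{4}}{4} - x^{3} - \frac{x^{2}}{2} - 3 x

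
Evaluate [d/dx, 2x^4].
8 x^{3}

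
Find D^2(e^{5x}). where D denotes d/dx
25 e^{5 x}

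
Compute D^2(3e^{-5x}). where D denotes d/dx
75 e^{- 5 x}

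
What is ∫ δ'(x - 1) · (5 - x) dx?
1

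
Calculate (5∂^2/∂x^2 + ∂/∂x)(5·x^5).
25 x^{3} \left(x + 20\right)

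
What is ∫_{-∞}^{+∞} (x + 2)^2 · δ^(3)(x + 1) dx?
0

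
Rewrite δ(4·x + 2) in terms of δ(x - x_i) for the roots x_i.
\frac{\delta(x + 1/2)}{4}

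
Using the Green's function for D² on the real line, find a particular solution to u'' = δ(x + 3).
\frac{|x + 3|}{2}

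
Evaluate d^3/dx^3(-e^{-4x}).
64 e^{- 4 x}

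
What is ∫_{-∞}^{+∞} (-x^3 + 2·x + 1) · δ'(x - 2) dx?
10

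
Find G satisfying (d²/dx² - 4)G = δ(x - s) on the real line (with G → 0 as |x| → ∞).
-\frac{e^{-2|x-s|}}{4}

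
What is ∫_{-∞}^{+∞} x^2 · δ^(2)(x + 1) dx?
2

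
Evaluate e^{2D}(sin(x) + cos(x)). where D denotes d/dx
\sqrt{2} \sin{\left(x + \frac{\pi}{4} + 2 \right)}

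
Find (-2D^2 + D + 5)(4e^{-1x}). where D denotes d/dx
8 e^{- x}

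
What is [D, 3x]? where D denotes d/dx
3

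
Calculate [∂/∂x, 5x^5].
25 x^{4}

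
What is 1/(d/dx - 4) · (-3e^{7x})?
- e^{7 x}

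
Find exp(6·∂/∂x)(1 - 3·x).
- 3 x - 17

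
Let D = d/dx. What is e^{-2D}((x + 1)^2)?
x^{2} - 2 x + 1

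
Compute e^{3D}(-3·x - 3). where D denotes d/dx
- 3 x - 12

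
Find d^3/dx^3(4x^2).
0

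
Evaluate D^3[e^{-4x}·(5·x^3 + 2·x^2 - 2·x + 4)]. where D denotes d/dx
2 \left(- 160 x^{3} + 296 x^{2} - 20 x - 185\right) e^{- 4 x}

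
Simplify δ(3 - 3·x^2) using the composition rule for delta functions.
\frac{\delta(x - 1) + \delta(x + 1)}{6}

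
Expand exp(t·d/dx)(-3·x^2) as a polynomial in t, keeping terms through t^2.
- 3 t^{2} - 6 t x - 3 x^{2}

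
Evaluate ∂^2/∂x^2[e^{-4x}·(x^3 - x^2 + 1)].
2 \left(8 x^{3} - 20 x^{2} + 11 x + 7\right) e^{- 4 x}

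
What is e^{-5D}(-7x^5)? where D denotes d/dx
- 7 x^{5} + 175 x^{4} - 1750 x^{3} + 8750 x^{2} - 21875 x + 21875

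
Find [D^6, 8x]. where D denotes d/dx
48D^{5}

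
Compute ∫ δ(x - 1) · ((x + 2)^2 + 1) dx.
10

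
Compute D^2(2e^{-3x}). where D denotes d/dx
18 e^{- 3 x}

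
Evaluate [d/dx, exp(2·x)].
2 e^{2 x}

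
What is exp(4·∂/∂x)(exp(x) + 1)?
e^{x + 4} + 1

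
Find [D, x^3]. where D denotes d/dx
3 x^{2}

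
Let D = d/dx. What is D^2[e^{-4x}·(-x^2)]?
2 \left(- 8 x^{2} + 8 x - 1\right) e^{- 4 x}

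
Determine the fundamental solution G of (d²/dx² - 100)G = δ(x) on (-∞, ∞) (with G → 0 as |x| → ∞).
-\frac{e^{-10|x|}}{20}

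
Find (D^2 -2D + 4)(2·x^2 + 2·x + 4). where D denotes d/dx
8 x^{2} + 16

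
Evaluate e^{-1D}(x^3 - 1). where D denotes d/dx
x^{3} - 3 x^{2} + 3 x - 2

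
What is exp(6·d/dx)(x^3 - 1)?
x^{3} + 18 x^{2} + 108 x + 215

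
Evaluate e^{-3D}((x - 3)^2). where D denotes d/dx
x^{2} - 12 x + 36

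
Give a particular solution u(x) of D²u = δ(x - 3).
\frac{|x - 3|}{2}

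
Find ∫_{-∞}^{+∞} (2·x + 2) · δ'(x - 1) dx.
-2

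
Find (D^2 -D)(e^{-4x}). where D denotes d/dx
20 e^{- 4 x}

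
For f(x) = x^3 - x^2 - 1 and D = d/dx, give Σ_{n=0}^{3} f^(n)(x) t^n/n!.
t^{3} + t^{2} \left(3 x - 1\right) + t x \left(3 x - 2\right) + x^{3} - x^{2} - 1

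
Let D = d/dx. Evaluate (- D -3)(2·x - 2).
4 - 6 x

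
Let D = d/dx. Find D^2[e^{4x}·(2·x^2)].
\left(32 x^{2} + 32 x + 4\right) e^{4 x}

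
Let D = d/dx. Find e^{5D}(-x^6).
- x^{6} - 30 x^{5} - 375 x^{4} - 2500 x^{3} - 9375 x^{2} - 18750 x - 15625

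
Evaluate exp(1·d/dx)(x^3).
x^{3} + 3 x^{2} + 3 x + 1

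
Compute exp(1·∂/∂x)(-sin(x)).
- \sin{\left(x + 1 \right)}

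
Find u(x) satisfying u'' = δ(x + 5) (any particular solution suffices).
\frac{|x + 5|}{2}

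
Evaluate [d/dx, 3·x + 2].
3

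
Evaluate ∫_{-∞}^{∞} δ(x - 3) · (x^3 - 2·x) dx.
21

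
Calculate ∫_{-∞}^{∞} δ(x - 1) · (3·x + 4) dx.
7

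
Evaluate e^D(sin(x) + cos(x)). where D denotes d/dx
\sqrt{2} \sin{\left(x + \frac{\pi}{4} + 1 \right)}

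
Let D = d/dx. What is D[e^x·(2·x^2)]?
2 x \left(x + 2\right) e^{x}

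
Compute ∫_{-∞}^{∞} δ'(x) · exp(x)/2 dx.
- \frac{1}{2}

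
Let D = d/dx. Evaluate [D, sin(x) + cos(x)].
- \sin{\left(x \right)} + \cos{\left(x \right)}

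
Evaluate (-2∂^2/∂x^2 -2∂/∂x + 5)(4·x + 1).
20 x - 3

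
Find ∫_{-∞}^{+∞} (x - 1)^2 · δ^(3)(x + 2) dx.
0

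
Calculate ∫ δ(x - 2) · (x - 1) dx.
1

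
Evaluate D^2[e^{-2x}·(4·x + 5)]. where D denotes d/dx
4 \left(4 x + 1\right) e^{- 2 x}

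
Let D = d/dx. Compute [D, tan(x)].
\frac{1}{\cos^{2}{\left(x \right)}}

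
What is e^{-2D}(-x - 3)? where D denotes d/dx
- x - 1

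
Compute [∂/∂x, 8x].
8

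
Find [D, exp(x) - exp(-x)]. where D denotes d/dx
2 \cosh{\left(x \right)}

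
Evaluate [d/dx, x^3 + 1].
3 x^{2}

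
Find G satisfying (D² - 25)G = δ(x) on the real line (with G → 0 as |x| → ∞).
-\frac{e^{-5|x|}}{10}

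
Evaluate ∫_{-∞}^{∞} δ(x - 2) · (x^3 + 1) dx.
9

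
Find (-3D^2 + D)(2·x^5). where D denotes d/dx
10 x^{3} \left(x - 12\right)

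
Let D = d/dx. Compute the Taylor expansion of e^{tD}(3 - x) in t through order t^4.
- t - x + 3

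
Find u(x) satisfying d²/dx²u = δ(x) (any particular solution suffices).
\frac{|x|}{2}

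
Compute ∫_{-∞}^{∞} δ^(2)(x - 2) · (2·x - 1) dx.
0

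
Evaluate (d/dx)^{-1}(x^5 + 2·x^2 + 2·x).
\frac{x^{6}}{6} + \frac{2 x^{3}}{3} + x^{2}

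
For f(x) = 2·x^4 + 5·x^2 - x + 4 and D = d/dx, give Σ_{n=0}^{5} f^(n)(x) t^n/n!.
2 t^{4} + 8 t^{3} x + t^{2} \left(12 x^{2} + 5\right) + t \left(8 x^{3} + 10 x - 1\right) + 2 x^{4} + 5 x^{2} - x + 4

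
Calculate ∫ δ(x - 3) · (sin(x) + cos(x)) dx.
\cos{\left(3 \right)} + \sin{\left(3 \right)}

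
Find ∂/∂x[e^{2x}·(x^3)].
x^{2} \left(2 x + 3\right) e^{2 x}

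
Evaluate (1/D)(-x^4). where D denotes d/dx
- \frac{x^{5}}{5}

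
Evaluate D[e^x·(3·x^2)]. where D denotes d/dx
3 x \left(x + 2\right) e^{x}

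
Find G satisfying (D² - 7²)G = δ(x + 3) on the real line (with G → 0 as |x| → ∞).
-\frac{e^{-7|x + 3|}}{14}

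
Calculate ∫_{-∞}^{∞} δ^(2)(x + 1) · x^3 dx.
-6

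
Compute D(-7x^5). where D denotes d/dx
- 35 x^{4}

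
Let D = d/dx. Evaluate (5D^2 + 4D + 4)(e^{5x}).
149 e^{5 x}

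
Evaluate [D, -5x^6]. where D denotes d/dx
- 30 x^{5}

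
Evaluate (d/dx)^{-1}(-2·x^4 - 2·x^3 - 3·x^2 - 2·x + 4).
- \frac{2 x^{5}}{5} - \frac{x^{4}}{2} - x^{3} - x^{2} + 4 x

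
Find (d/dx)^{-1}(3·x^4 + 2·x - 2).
\frac{3 x^{5}}{5} + x^{2} - 2 x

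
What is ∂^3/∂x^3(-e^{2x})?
- 8 e^{2 x}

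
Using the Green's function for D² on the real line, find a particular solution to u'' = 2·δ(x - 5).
|x - 5|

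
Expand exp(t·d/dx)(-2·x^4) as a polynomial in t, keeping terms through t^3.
2 x \left(- 4 t^{3} - 6 t^{2} x - 4 t x^{2} - x^{3}\right)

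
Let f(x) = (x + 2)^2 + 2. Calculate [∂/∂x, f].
2 x + 4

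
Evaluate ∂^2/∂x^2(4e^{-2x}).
16 e^{- 2 x}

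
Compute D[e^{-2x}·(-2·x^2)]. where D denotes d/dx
4 x \left(x - 1\right) e^{- 2 x}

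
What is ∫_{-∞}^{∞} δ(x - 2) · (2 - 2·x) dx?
-2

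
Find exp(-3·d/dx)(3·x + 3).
3 x - 6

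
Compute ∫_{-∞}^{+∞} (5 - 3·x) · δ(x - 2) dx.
-1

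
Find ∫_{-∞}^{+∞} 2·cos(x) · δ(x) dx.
2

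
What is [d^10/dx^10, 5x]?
50\frac{d^{9}}{dx^{9}}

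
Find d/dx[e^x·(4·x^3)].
4 x^{2} \left(x + 3\right) e^{x}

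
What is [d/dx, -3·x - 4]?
-3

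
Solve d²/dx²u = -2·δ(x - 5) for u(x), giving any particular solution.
-|x - 5|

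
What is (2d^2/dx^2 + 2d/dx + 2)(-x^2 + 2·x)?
- 2 x^{2}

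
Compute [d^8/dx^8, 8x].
64\frac{d^{7}}{dx^{7}}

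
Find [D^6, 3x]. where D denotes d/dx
18D^{5}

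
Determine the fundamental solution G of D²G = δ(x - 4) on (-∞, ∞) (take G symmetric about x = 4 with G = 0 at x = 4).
\frac{|x - 4|}{2}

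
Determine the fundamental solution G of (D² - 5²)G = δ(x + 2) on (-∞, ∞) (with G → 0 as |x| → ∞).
-\frac{e^{-5|x + 2|}}{10}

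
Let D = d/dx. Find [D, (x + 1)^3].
3 \left(x + 1\right)^{2}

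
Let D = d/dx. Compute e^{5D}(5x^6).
5 x^{6} + 150 x^{5} + 1875 x^{4} + 12500 x^{3} + 46875 x^{2} + 93750 x + 78125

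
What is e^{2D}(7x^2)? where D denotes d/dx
7 x^{2} + 28 x + 28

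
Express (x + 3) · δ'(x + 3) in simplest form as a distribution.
-\delta(x + 3)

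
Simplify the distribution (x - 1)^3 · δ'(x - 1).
0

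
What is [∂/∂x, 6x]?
6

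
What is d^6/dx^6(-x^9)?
- 60480 x^{3}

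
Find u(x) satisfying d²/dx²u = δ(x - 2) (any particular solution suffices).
\frac{|x - 2|}{2}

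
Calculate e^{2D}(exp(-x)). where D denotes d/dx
e^{- x - 2}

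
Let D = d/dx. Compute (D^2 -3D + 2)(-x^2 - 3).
- 2 x^{2} + 6 x - 8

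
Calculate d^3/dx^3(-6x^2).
0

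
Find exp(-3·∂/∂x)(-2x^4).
- 2 x^{4} + 24 x^{3} - 108 x^{2} + 216 x - 162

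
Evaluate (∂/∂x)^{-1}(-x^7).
- \frac{x^{8}}{8}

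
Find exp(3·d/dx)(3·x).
3 x + 9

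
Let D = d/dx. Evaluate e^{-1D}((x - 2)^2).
x^{2} - 6 x + 9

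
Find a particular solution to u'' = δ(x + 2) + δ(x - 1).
\frac{|x + 2|}{2} + \frac{|x - 1|}{2}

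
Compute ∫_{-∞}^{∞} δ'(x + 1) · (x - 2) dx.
-1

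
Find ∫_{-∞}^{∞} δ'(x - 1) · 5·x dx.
-5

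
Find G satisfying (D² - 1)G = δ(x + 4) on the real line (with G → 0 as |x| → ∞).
-\frac{e^{-|x + 4|}}{2}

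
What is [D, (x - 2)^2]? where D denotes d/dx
2 x - 4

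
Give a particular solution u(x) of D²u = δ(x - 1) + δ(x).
\frac{|x - 1|}{2} + \frac{|x|}{2}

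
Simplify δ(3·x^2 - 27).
\frac{\delta(x - 3) + \delta(x + 3)}{18}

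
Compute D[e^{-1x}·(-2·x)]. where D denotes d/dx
2 \left(x - 1\right) e^{- x}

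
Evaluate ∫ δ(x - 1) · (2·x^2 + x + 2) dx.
5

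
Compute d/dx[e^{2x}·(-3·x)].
\left(- 6 x - 3\right) e^{2 x}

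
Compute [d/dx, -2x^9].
- 18 x^{8}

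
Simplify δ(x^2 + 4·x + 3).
\frac{\delta(x + 1) + \delta(x + 3)}{2}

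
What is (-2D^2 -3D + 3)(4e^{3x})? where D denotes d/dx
- 96 e^{3 x}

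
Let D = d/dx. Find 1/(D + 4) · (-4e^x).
- \frac{4 e^{x}}{5}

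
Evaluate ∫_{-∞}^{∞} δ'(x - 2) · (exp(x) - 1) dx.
- e^{2}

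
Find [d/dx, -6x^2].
- 12 x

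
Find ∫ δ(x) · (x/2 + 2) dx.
2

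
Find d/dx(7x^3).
21 x^{2}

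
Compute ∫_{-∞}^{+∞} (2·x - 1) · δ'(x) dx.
-2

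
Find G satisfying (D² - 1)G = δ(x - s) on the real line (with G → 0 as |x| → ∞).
-\frac{e^{-|x-s|}}{2}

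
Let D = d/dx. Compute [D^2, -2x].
-4D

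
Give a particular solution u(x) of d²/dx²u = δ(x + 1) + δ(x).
\frac{|x + 1|}{2} + \frac{|x|}{2}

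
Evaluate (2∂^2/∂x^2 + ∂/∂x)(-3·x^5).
15 x^{3} \left(- x - 8\right)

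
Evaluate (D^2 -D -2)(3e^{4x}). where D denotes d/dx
30 e^{4 x}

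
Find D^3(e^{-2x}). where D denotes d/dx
- 8 e^{- 2 x}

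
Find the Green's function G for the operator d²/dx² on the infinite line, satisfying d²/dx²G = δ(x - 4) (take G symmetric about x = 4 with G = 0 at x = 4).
\frac{|x - 4|}{2}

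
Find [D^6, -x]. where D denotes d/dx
-6D^{5}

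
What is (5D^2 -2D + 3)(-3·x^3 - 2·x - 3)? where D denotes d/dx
- 9 x^{3} + 18 x^{2} - 96 x - 5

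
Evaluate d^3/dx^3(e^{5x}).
125 e^{5 x}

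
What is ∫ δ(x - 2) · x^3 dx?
8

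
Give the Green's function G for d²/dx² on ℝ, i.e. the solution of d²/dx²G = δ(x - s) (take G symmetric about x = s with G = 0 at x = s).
\frac{|x - s|}{2}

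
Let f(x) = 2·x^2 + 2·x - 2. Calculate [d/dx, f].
4 x + 2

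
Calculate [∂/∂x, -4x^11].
- 44 x^{10}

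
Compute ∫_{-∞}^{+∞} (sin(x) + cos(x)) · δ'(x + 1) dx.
- \sin{\left(1 \right)} - \cos{\left(1 \right)}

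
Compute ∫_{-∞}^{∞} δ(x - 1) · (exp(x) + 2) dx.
2 + e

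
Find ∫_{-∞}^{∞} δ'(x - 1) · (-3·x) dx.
3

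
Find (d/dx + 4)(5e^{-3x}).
5 e^{- 3 x}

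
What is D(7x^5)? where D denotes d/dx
35 x^{4}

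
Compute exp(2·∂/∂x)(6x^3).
6 x^{3} + 36 x^{2} + 72 x + 48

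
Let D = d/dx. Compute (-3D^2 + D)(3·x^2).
6 x - 18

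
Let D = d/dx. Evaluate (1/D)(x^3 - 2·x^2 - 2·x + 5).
\frac{x^{4}}{4} - \frac{2 x^{3}}{3} - x^{2} + 5 x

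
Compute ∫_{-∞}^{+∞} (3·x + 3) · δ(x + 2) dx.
-3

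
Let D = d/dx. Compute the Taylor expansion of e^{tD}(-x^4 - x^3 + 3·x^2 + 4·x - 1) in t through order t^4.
- t^{4} - t^{3} \left(4 x + 1\right) - 3 t^{2} \left(2 x^{2} + x - 1\right) - t \left(4 x^{3} + 3 x^{2} - 6 x - 4\right) - x^{4} - x^{3} + 3 x^{2} + 4 x - 1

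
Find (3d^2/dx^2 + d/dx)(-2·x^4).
8 x^{2} \left(- x - 9\right)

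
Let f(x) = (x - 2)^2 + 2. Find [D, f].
2 x - 4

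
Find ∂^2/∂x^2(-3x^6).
- 90 x^{4}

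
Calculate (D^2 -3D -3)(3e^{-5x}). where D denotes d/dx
111 e^{- 5 x}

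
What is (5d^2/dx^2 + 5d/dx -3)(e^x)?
7 e^{x}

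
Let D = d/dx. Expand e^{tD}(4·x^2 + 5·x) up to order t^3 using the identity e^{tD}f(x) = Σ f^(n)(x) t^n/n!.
4 t^{2} + t \left(8 x + 5\right) + 4 x^{2} + 5 x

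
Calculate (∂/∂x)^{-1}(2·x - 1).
x^{2} - x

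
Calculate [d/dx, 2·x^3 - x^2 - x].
6 x^{2} - 2 x - 1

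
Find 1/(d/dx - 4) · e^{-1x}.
- \frac{e^{- x}}{5}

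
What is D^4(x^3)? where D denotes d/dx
0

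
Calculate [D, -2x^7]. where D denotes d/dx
- 14 x^{6}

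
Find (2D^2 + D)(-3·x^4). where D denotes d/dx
12 x^{2} \left(- x - 6\right)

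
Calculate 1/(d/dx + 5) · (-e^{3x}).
- \frac{e^{3 x}}{8}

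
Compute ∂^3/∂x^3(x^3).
6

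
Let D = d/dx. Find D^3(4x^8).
1344 x^{5}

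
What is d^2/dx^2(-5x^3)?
- 30 x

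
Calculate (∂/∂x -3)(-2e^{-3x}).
12 e^{- 3 x}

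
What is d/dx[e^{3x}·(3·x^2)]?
3 x \left(3 x + 2\right) e^{3 x}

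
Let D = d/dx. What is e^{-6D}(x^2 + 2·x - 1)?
x^{2} - 10 x + 23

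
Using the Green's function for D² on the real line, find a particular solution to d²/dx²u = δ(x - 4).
\frac{|x - 4|}{2}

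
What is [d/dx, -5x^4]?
- 20 x^{3}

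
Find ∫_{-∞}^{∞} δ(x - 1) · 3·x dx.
3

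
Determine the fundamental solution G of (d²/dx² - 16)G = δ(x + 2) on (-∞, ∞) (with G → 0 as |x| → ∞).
-\frac{e^{-4|x + 2|}}{8}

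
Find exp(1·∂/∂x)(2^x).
2^{x + 1}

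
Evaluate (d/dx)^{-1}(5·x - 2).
\frac{5 x^{2}}{2} - 2 x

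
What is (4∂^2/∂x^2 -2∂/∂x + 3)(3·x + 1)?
9 x - 3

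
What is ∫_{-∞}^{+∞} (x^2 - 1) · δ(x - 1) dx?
0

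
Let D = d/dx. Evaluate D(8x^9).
72 x^{8}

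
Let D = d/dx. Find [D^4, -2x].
-8D^{3}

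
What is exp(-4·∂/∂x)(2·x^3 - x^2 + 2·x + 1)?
2 x^{3} - 25 x^{2} + 106 x - 151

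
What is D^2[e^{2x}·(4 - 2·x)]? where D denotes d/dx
8 \left(1 - x\right) e^{2 x}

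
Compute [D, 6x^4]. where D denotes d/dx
24 x^{3}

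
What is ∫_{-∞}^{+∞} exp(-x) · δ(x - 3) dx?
e^{-3}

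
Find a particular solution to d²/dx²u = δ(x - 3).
\frac{|x - 3|}{2}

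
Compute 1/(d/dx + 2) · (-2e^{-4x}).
e^{- 4 x}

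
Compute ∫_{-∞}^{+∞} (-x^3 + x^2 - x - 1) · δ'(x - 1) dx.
2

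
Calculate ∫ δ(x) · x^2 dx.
0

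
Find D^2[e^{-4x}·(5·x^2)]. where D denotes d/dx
10 \left(8 x^{2} - 8 x + 1\right) e^{- 4 x}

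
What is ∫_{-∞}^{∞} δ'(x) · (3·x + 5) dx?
-3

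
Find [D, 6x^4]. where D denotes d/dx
24 x^{3}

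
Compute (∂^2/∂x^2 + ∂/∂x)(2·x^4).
8 x^{2} \left(x + 3\right)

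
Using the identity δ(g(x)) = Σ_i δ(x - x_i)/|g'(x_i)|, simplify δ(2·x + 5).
\frac{\delta(x + 5/2)}{2}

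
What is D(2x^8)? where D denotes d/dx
16 x^{7}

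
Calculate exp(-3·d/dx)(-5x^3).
- 5 x^{3} + 45 x^{2} - 135 x + 135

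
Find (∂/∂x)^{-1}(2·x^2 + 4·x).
\frac{2 x^{3}}{3} + 2 x^{2}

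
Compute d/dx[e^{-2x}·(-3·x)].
3 \left(2 x - 1\right) e^{- 2 x}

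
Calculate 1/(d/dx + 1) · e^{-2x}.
- e^{- 2 x}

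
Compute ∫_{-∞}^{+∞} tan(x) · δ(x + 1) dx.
- \tan{\left(1 \right)}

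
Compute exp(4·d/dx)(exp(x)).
e^{x + 4}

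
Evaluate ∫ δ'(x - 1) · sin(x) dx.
- \cos{\left(1 \right)}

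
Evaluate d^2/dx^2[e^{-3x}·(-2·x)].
6 \left(2 - 3 x\right) e^{- 3 x}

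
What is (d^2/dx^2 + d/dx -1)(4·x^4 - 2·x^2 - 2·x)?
- 4 x^{4} + 16 x^{3} + 50 x^{2} - 2 x - 6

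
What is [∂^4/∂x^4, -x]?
-4\frac{d^{3}}{dx^{3}}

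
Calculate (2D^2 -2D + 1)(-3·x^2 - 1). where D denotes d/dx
- 3 x^{2} + 12 x - 13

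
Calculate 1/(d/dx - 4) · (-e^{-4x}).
\frac{e^{- 4 x}}{8}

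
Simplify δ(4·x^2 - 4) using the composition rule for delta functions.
\frac{\delta(x - 1) + \delta(x + 1)}{8}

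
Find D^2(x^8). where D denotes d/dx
56 x^{6}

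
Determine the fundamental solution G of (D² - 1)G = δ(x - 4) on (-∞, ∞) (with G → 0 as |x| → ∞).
-\frac{e^{-|x - 4|}}{2}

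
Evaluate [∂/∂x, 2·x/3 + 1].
\frac{2}{3}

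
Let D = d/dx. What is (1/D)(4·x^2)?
\frac{4 x^{3}}{3}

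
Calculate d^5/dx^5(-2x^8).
- 13440 x^{3}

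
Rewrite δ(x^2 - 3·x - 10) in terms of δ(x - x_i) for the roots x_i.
\frac{\delta(x - 5) + \delta(x + 2)}{7}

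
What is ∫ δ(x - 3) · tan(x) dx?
\tan{\left(3 \right)}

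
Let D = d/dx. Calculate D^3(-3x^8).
- 1008 x^{5}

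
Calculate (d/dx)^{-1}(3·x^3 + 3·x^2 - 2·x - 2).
\frac{3 x^{4}}{4} + x^{3} - x^{2} - 2 x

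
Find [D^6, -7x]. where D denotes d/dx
-42D^{5}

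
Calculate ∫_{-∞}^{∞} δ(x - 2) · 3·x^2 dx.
12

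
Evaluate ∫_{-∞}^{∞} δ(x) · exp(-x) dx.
1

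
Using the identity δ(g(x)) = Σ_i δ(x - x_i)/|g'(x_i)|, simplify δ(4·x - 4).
\frac{\delta(x - 1)}{4}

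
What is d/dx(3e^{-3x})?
- 9 e^{- 3 x}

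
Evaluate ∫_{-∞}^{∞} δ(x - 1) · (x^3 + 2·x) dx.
3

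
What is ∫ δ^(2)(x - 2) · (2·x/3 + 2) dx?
0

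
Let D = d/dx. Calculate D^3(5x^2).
0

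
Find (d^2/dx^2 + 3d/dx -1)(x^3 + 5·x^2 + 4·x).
- x^{3} + 4 x^{2} + 32 x + 22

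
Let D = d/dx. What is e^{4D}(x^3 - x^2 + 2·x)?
x^{3} + 11 x^{2} + 42 x + 56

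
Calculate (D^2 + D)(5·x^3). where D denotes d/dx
15 x \left(x + 2\right)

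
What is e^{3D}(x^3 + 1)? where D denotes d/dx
x^{3} + 9 x^{2} + 27 x + 28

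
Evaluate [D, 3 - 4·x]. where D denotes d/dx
-4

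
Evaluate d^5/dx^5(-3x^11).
- 166320 x^{6}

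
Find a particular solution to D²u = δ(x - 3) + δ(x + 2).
\frac{|x - 3|}{2} + \frac{|x + 2|}{2}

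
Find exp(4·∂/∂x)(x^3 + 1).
x^{3} + 12 x^{2} + 48 x + 65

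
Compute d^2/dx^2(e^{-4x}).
16 e^{- 4 x}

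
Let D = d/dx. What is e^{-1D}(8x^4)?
8 x^{4} - 32 x^{3} + 48 x^{2} - 32 x + 8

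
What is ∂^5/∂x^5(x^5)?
120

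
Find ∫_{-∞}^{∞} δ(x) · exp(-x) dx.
1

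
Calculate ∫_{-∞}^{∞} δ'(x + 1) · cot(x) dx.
\frac{1}{\sin^{2}{\left(1 \right)}}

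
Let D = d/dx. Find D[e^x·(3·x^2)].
3 x \left(x + 2\right) e^{x}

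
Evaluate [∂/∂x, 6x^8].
48 x^{7}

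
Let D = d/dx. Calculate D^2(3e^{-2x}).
12 e^{- 2 x}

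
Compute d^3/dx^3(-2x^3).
-12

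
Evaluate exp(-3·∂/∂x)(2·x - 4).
2 x - 10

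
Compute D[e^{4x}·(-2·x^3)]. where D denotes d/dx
x^{2} \left(- 8 x - 6\right) e^{4 x}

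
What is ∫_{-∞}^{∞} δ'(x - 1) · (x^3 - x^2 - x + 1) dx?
0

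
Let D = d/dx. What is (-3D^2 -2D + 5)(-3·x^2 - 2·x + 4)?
- 15 x^{2} + 2 x + 42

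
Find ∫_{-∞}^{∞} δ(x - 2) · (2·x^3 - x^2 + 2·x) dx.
16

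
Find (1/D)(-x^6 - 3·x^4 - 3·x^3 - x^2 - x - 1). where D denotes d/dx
- \frac{x^{7}}{7} - \frac{3 x^{5}}{5} - \frac{3 x^{4}}{4} - \frac{x^{3}}{3} - \frac{x^{2}}{2} - x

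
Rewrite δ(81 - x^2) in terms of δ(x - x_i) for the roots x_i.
\frac{\delta(x - 9) + \delta(x + 9)}{18}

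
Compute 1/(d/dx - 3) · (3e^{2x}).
- 3 e^{2 x}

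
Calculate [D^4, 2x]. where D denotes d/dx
8D^{3}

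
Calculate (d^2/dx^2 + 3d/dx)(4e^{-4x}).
16 e^{- 4 x}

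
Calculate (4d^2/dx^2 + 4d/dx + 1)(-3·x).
- 3 x - 12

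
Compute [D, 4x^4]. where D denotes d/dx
16 x^{3}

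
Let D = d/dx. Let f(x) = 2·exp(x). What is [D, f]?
2 e^{x}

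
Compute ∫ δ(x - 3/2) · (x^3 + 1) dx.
\frac{35}{8}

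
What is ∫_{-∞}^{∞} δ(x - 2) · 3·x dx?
6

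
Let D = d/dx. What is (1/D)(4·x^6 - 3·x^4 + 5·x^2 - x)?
\frac{4 x^{7}}{7} - \frac{3 x^{5}}{5} + \frac{5 x^{3}}{3} - \frac{x^{2}}{2}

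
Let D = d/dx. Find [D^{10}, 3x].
30D^{9}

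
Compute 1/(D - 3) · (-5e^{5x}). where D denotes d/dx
- \frac{5 e^{5 x}}{2}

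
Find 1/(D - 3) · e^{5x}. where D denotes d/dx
\frac{e^{5 x}}{2}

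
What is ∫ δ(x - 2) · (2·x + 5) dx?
9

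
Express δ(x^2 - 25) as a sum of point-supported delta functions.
\frac{\delta(x + 5) + \delta(x - 5)}{10}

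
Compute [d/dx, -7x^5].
- 35 x^{4}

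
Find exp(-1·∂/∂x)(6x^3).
6 x^{3} - 18 x^{2} + 18 x - 6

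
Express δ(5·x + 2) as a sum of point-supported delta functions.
\frac{\delta(x + 2/5)}{5}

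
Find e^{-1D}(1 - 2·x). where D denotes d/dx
3 - 2 x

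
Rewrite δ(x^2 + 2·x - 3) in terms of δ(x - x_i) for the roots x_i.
\frac{\delta(x + 3) + \delta(x - 1)}{4}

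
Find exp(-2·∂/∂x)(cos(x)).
\cos{\left(x - 2 \right)}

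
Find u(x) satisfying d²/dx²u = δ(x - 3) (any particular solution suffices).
\frac{|x - 3|}{2}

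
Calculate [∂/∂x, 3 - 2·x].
-2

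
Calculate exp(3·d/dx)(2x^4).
2 x^{4} + 24 x^{3} + 108 x^{2} + 216 x + 162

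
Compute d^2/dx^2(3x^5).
60 x^{3}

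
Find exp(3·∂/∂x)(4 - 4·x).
- 4 x - 8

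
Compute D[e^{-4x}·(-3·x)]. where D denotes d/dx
3 \left(4 x - 1\right) e^{- 4 x}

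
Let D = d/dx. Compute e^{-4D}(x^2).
x^{2} - 8 x + 16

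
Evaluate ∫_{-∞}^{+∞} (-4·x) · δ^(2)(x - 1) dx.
0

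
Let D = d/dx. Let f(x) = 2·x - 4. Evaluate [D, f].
2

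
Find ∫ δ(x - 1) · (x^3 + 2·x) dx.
3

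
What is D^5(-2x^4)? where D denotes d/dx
0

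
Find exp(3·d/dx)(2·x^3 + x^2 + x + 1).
2 x^{3} + 19 x^{2} + 61 x + 67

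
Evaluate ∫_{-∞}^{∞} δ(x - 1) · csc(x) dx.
\csc{\left(1 \right)}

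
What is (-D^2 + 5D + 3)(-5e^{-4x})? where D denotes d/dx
165 e^{- 4 x}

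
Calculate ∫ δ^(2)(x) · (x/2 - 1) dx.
0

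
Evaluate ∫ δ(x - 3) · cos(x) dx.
\cos{\left(3 \right)}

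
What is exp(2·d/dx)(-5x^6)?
- 5 x^{6} - 60 x^{5} - 300 x^{4} - 800 x^{3} - 1200 x^{2} - 960 x - 320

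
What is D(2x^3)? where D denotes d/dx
6 x^{2}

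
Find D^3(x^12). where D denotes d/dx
1320 x^{9}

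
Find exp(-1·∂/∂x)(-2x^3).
- 2 x^{3} + 6 x^{2} - 6 x + 2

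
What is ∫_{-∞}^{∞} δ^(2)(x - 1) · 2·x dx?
0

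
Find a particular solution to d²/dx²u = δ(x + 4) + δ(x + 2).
\frac{|x + 4|}{2} + \frac{|x + 2|}{2}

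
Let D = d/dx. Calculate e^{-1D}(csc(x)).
\csc{\left(x - 1 \right)}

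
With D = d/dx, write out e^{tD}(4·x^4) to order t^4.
4 t^{4} + 16 t^{3} x + 24 t^{2} x^{2} + 16 t x^{3} + 4 x^{4}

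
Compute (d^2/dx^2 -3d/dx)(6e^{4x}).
24 e^{4 x}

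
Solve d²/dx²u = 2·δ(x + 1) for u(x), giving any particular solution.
|x + 1|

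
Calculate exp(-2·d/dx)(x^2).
x^{2} - 4 x + 4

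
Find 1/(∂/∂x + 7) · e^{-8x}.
- e^{- 8 x}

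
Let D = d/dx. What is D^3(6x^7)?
1260 x^{4}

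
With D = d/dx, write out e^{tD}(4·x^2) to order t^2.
4 t^{2} + 8 t x + 4 x^{2}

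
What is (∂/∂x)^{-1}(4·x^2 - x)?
\frac{4 x^{3}}{3} - \frac{x^{2}}{2}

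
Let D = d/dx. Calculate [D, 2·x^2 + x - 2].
4 x + 1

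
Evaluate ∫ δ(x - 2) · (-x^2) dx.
-4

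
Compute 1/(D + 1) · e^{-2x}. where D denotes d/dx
- e^{- 2 x}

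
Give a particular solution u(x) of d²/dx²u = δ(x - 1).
\frac{|x - 1|}{2}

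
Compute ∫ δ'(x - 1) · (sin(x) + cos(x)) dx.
- \cos{\left(1 \right)} + \sin{\left(1 \right)}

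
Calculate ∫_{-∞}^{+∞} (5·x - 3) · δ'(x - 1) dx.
-5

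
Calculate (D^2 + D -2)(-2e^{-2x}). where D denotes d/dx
0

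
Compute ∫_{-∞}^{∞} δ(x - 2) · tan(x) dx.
\tan{\left(2 \right)}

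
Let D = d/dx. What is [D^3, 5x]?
15D^{2}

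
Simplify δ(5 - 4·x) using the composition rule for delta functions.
\frac{\delta(x - 5/4)}{4}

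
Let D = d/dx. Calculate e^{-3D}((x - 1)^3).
x^{3} - 12 x^{2} + 48 x - 64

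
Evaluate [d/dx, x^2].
2 x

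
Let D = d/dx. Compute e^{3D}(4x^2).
4 x^{2} + 24 x + 36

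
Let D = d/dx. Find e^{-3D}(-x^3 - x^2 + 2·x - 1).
- x^{3} + 8 x^{2} - 19 x + 11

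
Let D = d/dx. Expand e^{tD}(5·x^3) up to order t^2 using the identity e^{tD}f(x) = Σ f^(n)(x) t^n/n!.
5 x \left(3 t^{2} + 3 t x + x^{2}\right)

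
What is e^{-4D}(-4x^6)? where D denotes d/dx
- 4 x^{6} + 96 x^{5} - 960 x^{4} + 5120 x^{3} - 15360 x^{2} + 24576 x - 16384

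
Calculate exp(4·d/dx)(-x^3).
- x^{3} - 12 x^{2} - 48 x - 64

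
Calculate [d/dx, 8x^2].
16 x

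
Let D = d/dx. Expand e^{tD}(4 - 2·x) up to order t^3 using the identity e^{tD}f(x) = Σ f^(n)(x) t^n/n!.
- 2 t - 2 x + 4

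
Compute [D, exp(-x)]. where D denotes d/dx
- e^{- x}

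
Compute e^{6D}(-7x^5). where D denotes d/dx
- 7 x^{5} - 210 x^{4} - 2520 x^{3} - 15120 x^{2} - 45360 x - 54432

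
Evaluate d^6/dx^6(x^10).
151200 x^{4}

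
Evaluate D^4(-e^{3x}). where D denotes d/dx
- 81 e^{3 x}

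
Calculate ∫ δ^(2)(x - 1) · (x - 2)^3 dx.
-6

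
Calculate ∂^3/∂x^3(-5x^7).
- 1050 x^{4}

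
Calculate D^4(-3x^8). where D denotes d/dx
- 5040 x^{4}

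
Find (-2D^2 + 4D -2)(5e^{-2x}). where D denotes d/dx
- 90 e^{- 2 x}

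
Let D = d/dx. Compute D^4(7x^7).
5880 x^{3}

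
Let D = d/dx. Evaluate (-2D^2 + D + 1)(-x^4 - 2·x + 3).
- x^{4} - 4 x^{3} + 24 x^{2} - 2 x + 1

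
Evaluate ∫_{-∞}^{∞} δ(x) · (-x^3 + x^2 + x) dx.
0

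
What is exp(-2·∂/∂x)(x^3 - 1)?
x^{3} - 6 x^{2} + 12 x - 9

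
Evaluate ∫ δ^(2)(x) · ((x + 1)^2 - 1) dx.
2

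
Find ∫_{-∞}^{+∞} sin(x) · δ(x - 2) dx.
\sin{\left(2 \right)}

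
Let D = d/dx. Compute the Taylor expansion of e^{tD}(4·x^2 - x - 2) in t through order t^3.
4 t^{2} + t \left(8 x - 1\right) + 4 x^{2} - x - 2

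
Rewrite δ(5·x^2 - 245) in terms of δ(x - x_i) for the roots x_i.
\frac{\delta(x - 7) + \delta(x + 7)}{70}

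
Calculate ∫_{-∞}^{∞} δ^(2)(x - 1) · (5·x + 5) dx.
0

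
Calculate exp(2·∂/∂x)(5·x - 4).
5 x + 6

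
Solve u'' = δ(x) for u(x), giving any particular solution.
\frac{|x|}{2}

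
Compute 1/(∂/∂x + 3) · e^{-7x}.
- \frac{e^{- 7 x}}{4}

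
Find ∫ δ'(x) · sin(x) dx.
-1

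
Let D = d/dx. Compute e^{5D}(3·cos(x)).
3 \cos{\left(x + 5 \right)}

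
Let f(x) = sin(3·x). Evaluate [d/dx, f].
3 \cos{\left(3 x \right)}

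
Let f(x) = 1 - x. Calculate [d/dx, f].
-1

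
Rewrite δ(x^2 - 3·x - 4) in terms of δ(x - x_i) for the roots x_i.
\frac{\delta(x + 1) + \delta(x - 4)}{5}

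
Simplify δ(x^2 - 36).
\frac{\delta(x - 6) + \delta(x + 6)}{12}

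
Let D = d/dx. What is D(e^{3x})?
3 e^{3 x}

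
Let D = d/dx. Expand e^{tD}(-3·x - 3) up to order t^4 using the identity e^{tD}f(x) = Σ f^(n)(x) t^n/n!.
- 3 t - 3 x - 3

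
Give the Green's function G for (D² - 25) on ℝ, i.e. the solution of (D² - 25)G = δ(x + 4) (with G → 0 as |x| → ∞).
-\frac{e^{-5|x + 4|}}{10}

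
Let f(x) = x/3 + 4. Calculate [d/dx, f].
\frac{1}{3}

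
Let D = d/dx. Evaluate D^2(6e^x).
6 e^{x}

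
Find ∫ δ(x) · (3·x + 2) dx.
2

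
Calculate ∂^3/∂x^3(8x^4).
192 x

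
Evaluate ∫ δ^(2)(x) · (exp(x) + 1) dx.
1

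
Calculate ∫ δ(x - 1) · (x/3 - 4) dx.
- \frac{11}{3}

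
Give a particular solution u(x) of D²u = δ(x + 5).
\frac{|x + 5|}{2}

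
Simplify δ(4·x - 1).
\frac{\delta(x - 1/4)}{4}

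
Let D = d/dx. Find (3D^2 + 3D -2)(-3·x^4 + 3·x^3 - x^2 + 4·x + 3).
x \left(6 x^{3} - 42 x^{2} - 79 x + 40\right)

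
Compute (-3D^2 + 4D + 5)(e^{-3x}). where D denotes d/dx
- 34 e^{- 3 x}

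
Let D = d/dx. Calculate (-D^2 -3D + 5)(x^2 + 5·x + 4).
5 x^{2} + 19 x + 3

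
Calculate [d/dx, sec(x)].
\tan{\left(x \right)} \sec{\left(x \right)}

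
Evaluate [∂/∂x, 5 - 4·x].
-4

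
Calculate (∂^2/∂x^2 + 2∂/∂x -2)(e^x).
e^{x}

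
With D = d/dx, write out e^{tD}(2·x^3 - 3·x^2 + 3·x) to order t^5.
2 t^{3} + t^{2} \left(6 x - 3\right) + 3 t \left(2 x^{2} - 2 x + 1\right) + 2 x^{3} - 3 x^{2} + 3 x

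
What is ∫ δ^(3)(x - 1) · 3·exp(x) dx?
- 3 e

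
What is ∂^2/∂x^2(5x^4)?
60 x^{2}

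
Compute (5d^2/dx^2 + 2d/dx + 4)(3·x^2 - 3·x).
12 x^{2} + 24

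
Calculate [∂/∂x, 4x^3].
12 x^{2}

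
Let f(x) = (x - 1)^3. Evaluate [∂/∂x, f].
3 \left(x - 1\right)^{2}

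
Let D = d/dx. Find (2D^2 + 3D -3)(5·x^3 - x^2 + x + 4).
- 15 x^{3} + 48 x^{2} + 51 x - 13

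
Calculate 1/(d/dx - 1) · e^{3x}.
\frac{e^{3 x}}{2}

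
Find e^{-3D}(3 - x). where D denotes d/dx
6 - x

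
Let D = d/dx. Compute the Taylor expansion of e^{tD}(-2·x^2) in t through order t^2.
- 2 t^{2} - 4 t x - 2 x^{2}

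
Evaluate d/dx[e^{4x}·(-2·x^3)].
x^{2} \left(- 8 x - 6\right) e^{4 x}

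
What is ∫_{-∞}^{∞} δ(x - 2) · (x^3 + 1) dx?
9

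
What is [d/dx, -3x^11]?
- 33 x^{10}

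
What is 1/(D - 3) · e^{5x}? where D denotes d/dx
\frac{e^{5 x}}{2}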